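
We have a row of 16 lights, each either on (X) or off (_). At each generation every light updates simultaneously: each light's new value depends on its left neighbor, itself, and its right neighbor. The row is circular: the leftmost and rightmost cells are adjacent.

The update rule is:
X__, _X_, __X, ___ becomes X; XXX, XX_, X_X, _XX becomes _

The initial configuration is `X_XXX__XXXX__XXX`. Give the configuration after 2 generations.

XXXXX__XXXX__XXX

generation 1: _____XX____XX___
generation 2: XXXXX__XXXX__XXX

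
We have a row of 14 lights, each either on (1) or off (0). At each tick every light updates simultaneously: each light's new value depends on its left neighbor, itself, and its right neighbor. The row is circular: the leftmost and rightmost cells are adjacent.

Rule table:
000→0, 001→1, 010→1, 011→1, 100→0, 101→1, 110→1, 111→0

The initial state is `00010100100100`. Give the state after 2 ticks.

01100111111100

00111101101100
01100111111100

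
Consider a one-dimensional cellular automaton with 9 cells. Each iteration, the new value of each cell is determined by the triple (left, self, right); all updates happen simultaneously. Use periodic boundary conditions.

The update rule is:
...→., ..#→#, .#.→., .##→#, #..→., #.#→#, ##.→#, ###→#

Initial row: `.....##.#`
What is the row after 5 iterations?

....####.
...#####.
..######.
.#######.
########.

########.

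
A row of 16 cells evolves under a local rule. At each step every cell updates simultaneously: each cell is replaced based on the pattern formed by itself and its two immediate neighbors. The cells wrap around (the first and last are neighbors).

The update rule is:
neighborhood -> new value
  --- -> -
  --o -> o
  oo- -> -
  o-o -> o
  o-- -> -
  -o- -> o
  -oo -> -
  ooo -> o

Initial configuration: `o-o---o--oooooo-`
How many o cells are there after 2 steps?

9

ooo--oo-o-oooo-o
oo--o--ooo-oo-o-
count of o: 9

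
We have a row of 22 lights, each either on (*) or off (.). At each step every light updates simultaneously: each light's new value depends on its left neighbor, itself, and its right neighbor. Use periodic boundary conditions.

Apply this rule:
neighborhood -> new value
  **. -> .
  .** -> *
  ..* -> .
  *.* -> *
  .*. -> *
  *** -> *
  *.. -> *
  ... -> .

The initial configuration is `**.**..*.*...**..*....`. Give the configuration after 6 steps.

*.**.*.****..*.*.**...
***.******.*.*****.*..
**.******.*******.***.
*.******.*******.***.*
.******.*******.***.**
******.*******.***.**.

******.*******.***.**.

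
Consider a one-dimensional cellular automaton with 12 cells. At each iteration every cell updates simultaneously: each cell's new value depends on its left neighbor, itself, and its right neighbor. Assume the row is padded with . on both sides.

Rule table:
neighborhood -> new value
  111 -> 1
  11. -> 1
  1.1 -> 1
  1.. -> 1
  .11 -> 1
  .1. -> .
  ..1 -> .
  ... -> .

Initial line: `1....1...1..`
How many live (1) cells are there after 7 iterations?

.1....1...1.
..1....1...1
...1....1...
....1....1..
.....1....1.
......1....1
.......1....
count of 1: 1

1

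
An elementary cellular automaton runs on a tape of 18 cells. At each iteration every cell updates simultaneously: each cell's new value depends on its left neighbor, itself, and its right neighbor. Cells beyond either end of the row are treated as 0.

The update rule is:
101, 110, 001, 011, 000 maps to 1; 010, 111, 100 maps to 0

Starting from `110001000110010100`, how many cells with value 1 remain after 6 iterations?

10

iteration 1: 110110011110101001
iteration 2: 111110110011010010
iteration 3: 100011110111100100
iteration 4: 001110011100101001
iteration 5: 111010110101010010
iteration 6: 101101111010100100
count of 1: 10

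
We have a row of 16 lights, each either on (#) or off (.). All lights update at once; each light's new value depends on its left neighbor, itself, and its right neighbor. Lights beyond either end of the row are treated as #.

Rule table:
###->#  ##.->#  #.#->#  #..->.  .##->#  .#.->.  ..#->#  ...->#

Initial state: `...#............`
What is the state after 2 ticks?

.##..###########
###.############

###.############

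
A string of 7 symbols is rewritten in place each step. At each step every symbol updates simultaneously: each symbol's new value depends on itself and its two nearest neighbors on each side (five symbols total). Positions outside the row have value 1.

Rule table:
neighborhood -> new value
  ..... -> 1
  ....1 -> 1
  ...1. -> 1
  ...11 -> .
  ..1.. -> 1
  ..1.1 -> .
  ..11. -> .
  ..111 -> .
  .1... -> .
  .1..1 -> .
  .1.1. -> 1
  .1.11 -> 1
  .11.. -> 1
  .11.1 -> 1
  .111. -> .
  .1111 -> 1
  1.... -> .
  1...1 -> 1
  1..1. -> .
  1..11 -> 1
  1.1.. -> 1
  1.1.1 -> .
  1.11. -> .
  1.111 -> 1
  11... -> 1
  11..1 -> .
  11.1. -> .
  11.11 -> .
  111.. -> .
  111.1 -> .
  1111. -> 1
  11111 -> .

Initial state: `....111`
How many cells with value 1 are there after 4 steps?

3

1.1..1.
..1...1
..1.1..
...11.1
count of 1: 3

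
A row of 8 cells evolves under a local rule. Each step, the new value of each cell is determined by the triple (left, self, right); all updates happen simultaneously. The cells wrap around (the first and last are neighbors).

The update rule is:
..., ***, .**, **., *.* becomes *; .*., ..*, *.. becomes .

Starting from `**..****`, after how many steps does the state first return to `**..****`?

1

**..****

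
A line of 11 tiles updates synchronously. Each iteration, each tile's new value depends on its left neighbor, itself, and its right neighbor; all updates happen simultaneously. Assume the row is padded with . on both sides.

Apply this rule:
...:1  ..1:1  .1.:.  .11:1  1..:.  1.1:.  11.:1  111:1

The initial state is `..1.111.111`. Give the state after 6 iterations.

11.1111.111

11..111.111
11.1111.111
11.1111.111  (fixed point — unchanged through iteration 6)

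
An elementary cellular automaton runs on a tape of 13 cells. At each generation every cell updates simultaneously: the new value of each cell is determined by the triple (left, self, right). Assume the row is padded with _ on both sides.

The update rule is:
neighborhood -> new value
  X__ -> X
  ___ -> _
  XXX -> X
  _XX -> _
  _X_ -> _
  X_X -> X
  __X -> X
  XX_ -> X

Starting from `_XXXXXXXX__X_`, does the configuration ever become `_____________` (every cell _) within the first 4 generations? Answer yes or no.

X_XXXXXXXXX_X
_X_XXXXXXXXX_
X_X_XXXXXXXXX
_X_X_XXXXXXXX
generation 4 is _X_X_XXXXXXXX, still not uniform _

no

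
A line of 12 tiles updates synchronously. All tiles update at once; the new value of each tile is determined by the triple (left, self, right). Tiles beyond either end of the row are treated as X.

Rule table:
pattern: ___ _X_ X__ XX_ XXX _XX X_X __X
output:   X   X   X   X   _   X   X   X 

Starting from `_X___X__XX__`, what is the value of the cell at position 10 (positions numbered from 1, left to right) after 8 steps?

XXXXXXXXXXXX
____________
XXXXXXXXXXXX  (repeats step 1; period 2)
step 8: ____________
position 10 holds _

_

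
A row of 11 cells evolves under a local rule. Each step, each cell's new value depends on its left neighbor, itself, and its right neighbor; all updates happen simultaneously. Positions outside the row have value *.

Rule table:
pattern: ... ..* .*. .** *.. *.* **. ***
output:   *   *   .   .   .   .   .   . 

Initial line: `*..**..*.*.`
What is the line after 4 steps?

.**..**..**

..*...*....
.*..**..***
...*...*...
.**..**..**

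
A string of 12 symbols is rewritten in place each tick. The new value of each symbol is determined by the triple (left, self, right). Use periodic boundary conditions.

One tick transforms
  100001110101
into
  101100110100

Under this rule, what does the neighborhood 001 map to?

0

At position 4 the neighborhood is 001; the next row has 0 there.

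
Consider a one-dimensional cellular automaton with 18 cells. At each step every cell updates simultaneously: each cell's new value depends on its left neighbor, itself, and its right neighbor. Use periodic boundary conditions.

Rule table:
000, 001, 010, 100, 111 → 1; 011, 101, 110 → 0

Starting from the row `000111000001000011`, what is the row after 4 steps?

101111000111101111

step 1: 111010111111111100
step 2: 010010011111111011
step 3: 011111101111110000
step 4: 101111000111101111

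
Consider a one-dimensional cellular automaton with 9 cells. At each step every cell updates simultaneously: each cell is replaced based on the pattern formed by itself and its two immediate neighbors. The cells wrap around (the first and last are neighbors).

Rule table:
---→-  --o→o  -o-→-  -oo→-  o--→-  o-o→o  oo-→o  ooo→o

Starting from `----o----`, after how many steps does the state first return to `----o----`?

---o-----
--o------
-o-------
o--------
--------o
-------o-
------o--
-----o---
----o----

9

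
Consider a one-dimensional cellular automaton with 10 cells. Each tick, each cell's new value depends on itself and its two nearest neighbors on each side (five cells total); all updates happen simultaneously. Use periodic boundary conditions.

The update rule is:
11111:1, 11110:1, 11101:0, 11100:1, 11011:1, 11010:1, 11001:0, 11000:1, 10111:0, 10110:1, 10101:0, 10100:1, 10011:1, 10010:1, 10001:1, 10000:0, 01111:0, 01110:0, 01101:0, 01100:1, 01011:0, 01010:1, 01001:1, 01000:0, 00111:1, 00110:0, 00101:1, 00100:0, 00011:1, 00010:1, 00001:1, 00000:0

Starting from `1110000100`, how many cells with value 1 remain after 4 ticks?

tick 1: 1011011011
tick 2: 0110110100
tick 3: 1001101101
tick 4: 1010011011
count of 1: 6

6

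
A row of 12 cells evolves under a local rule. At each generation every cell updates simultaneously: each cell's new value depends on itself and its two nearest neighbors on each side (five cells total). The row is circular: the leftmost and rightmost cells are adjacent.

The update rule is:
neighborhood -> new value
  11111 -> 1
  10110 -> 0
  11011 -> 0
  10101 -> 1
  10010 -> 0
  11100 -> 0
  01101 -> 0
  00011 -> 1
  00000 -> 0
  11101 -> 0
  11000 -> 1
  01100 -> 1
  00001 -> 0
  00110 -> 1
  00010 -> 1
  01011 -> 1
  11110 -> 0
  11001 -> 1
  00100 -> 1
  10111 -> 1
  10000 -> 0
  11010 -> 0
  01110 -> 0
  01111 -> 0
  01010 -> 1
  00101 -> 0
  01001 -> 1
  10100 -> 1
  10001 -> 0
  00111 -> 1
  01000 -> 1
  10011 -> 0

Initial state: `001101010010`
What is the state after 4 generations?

011001111011
001101000000
011001100000
111101110000

111101110000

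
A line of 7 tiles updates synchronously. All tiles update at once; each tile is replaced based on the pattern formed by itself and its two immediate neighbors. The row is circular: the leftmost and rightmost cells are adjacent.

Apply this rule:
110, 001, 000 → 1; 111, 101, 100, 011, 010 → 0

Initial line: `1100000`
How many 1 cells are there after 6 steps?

4

0101111
0000001
0111110
1000010
0011100
1100101
count of 1: 4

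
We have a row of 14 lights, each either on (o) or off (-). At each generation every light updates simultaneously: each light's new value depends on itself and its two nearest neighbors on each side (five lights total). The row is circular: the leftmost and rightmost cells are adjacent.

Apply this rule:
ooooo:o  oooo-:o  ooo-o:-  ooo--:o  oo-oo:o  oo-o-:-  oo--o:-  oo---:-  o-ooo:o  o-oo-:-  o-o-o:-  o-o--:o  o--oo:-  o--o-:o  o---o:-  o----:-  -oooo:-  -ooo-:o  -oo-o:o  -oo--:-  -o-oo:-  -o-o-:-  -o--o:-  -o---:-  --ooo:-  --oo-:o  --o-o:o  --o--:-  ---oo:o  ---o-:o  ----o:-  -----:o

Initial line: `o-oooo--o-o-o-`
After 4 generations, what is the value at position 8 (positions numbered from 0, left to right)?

generation 1: --o-oo-oo-----
generation 2: -oo--oo----ooo
generation 3: o----o----o-o-
generation 4: o---o----oo---
position 8 holds -

-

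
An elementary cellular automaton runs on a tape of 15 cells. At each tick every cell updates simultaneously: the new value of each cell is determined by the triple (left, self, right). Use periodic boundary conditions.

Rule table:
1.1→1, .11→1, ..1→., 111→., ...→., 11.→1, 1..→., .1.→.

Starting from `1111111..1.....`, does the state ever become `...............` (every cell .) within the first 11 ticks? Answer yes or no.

1.....1........
...............
all cells are . at tick 2

yes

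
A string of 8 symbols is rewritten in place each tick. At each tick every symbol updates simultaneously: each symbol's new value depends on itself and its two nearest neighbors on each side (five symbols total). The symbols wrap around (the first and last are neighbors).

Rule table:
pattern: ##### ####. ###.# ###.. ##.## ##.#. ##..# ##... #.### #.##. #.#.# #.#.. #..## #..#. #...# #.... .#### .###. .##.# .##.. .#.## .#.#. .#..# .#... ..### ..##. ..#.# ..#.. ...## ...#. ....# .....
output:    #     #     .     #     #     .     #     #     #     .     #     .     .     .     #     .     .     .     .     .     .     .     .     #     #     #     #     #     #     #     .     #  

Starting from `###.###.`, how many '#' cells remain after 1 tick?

4

#..##..#
count of #: 4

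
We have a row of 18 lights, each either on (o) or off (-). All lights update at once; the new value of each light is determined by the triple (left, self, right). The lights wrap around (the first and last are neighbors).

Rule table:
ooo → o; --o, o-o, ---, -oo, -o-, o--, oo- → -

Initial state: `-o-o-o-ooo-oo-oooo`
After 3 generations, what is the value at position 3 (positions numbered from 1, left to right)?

-

--------o------oo-
------------------
------------------
position 3 holds -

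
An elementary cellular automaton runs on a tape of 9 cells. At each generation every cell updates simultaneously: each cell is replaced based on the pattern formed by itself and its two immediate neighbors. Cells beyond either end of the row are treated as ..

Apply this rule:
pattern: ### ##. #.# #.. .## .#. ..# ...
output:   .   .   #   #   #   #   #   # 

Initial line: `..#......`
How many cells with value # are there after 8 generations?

1

#########
#........
#########  (repeats generation 1; period 2)
generation 8: #........
count of #: 1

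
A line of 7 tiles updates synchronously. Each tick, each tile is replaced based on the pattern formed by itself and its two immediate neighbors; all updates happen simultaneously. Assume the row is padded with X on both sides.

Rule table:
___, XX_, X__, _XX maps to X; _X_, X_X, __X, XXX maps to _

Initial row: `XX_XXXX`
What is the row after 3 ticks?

tick 1: _X_X___
tick 2: ____XX_
tick 3: XXX_XX_

XXX_XX_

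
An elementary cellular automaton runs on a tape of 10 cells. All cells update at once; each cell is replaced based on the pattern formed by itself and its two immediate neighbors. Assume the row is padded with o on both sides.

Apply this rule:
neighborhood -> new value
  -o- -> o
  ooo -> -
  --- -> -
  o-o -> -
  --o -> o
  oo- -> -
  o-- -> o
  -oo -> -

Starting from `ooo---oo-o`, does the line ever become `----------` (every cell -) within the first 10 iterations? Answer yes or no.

no

iteration 1: ---o-o----
iteration 2: o-oo-oo--o
iteration 3: -------oo-
iteration 4: o-----o---
iteration 5: -o---ooo-o
iteration 6: -oo-o-----
iteration 7: ----oo---o
iteration 8: o--o--o-o-
iteration 9: -oooooo-o-
iteration 10: --------o-
iteration 10 is --------o-, still not uniform -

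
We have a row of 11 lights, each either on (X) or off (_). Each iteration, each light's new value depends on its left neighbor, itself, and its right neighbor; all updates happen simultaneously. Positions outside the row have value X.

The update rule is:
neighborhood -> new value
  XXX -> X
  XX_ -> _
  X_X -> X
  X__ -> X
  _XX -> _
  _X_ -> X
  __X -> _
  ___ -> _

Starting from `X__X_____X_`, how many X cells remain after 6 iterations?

_X_XX____XX
XXX__X____X
XX_X_XX____
X_XXX__X___
_X_X_X_XX__
XXXXXXX__X_
count of X: 8

8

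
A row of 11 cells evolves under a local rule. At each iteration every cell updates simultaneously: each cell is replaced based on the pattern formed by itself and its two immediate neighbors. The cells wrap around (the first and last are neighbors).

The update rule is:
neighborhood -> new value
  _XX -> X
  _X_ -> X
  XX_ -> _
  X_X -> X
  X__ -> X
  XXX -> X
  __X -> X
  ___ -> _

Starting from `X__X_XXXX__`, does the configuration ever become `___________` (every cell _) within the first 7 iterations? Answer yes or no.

XXXXXXXX_XX
XXXXXXX_XXX
XXXXXX_XXXX
XXXXX_XXXXX
XXXX_XXXXXX
XXX_XXXXXXX
XX_XXXXXXXX
iteration 7 is XX_XXXXXXXX, still not uniform _

no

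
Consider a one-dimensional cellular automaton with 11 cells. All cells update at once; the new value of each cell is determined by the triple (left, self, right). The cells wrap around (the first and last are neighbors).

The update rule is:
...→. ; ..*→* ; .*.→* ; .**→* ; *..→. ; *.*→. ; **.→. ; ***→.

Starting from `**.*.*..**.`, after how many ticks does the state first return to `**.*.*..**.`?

tick 1: *..*.*.**..
tick 2: *.**.*.*..*
tick 3: ..*..*.*.**
tick 4: .**.**.*.*.
tick 5: **..*..*.*.
tick 6: *..**.**.*.
tick 7: *.**..*..*.
tick 8: *.*..**.**.
tick 9: *.*.**..*..
tick 10: *.*.*..**.*
tick 11: ..*.*.**..*
tick 12: .**.*.*..**
tick 13: .*..*.*.**.
tick 14: **.**.*.*..
tick 15: *..*..*.*.*
tick 16: ..**.**.*.*
tick 17: .**..*..*.*
tick 18: .*..**.**.*
tick 19: .*.**..*..*
tick 20: .*.*..**.**
tick 21: .*.*.**..*.
tick 22: **.*.*..**.

22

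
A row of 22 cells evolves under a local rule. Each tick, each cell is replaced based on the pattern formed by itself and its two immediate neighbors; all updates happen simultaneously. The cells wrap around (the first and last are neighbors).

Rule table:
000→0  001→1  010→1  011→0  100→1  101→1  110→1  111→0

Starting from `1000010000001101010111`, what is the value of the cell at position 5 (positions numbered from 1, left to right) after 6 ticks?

1100111000010111111000
0111001100111000001101
1001110111001100010111
1110011001110110111000
0011101110011011001101
1100110011101101110111
position 5 holds 1

1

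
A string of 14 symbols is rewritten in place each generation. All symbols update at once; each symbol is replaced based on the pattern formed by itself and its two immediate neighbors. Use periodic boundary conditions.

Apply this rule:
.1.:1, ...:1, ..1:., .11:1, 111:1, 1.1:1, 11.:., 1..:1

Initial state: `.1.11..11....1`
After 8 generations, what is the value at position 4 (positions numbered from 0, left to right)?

1

1111.1.1.111.1
111.1111111.11
11.1111111.111
1.1111111.1111
.1111111.11111
1111111.11111.
111111.11111.1
11111.11111.11
position 4 holds 1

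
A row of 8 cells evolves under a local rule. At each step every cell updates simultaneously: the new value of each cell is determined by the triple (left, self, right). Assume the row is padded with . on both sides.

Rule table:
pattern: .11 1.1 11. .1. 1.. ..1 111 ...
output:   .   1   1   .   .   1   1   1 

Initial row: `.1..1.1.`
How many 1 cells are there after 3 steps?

1..1.1..
..1.1..1
11.1..1.
count of 1: 4

4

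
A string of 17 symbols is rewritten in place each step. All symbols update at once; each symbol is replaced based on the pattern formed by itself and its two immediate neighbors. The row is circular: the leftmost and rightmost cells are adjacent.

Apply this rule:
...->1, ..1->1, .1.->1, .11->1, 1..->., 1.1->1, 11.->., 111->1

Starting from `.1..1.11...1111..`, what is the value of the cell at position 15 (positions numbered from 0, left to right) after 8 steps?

11.1111..11111..1
1.1111..11111..11
.1111..11111..111
1111..11111..111.
111..11111..111.1
11..11111..111.11
1..11111..111.111
..11111..111.1111
position 15 holds 1

1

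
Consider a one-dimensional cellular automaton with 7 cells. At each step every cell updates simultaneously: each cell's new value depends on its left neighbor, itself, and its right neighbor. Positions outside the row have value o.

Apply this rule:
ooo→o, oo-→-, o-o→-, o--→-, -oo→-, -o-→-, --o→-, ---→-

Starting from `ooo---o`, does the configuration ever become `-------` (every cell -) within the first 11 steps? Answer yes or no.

yes

oo-----
o------
-------
all cells are - at step 3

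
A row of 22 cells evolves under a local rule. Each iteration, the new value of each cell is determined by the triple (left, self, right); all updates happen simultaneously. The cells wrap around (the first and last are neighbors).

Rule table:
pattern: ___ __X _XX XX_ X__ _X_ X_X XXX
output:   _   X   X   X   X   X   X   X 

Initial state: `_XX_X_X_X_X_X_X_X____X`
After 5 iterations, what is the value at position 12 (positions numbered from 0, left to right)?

XXXXXXXXXXXXXXXXXX__XX
XXXXXXXXXXXXXXXXXXXXXX
XXXXXXXXXXXXXXXXXXXXXX  (fixed point — unchanged through iteration 5)
position 12 holds X

X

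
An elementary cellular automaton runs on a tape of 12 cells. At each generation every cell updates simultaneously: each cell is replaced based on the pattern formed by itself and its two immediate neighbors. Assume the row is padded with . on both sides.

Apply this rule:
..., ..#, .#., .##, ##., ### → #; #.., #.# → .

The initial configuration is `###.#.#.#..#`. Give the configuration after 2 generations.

generation 1: ###.#.#.#.##
generation 2: ###.#.#.#.##

###.#.#.#.##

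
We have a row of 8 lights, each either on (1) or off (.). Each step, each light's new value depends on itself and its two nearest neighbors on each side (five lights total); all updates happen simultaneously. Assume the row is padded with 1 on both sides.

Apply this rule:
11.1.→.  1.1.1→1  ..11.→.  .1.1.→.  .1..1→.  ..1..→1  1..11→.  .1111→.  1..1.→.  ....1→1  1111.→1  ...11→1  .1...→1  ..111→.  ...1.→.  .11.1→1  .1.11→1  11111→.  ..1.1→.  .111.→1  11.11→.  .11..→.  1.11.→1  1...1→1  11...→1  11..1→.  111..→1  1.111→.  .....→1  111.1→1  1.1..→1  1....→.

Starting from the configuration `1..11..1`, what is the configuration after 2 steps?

11.11111

1.......
11.11111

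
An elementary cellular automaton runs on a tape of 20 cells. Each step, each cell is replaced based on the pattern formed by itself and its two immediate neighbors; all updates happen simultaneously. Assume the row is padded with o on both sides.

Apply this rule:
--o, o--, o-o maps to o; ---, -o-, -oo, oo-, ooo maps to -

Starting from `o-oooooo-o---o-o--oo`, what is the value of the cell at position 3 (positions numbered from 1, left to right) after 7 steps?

-

-o------o-o-o-o-oo--
o-o----o-o-o-o-o--oo
-o-o--o-o-o-o-o-oo--
o-o-oo-o-o-o-o-o--oo
-o-o--o-o-o-o-o-oo--  (repeats step 3; period 2)
step 7: -o-o--o-o-o-o-o-oo--
position 3 holds -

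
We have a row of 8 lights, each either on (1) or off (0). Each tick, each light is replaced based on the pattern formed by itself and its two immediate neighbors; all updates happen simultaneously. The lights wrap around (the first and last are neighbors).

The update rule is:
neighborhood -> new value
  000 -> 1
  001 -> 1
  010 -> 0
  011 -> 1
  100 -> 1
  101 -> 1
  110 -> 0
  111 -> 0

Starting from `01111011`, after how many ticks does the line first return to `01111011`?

16

11000110
10111101
01100011
11011110
10110001
01101111
11011000
10110111
01101100
11011011
00110110
11101101
00011011
11110110
10001101
01111011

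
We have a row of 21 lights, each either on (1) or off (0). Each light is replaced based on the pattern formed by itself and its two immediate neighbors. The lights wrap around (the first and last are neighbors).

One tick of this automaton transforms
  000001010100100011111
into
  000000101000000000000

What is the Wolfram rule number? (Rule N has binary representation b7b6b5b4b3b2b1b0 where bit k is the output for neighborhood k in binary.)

32

position 17: 111 → 0  (bit 7 = 0)
position 20: 110 → 0  (bit 6 = 0)
position 6: 101 → 1  (bit 5 = 1)
position 0: 100 → 0  (bit 4 = 0)
position 16: 011 → 0  (bit 3 = 0)
position 5: 010 → 0  (bit 2 = 0)
position 4: 001 → 0  (bit 1 = 0)
position 1: 000 → 0  (bit 0 = 0)
bits b7..b0 = 00100000 = 32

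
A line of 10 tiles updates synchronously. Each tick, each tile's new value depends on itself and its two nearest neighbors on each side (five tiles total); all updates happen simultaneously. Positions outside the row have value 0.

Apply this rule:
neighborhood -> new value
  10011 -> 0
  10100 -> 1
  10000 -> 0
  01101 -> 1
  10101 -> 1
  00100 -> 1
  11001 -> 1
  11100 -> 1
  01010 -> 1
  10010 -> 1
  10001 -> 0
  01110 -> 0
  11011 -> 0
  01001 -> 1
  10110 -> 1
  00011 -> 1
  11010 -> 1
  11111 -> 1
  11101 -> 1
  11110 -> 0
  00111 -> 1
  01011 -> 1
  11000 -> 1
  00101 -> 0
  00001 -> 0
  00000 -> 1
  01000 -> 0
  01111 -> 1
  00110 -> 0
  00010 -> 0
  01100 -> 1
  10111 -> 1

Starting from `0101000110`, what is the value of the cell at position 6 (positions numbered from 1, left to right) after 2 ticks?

tick 1: 0011001011
tick 2: 0101110111
position 6 holds 1

1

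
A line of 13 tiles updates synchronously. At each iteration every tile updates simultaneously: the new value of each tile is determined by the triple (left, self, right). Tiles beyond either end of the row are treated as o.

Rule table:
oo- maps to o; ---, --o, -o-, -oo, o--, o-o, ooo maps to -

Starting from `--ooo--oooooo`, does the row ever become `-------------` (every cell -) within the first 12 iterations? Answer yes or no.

iteration 1: ----o--------
iteration 2: -------------
all cells are - at iteration 2

yes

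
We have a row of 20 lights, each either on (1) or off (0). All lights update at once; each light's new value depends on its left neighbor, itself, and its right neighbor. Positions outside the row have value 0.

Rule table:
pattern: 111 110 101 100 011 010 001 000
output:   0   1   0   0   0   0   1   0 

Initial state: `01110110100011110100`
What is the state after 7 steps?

10000100010000000000

10010010000100010000
00100100001000100000
01001000010001000000
10010000100010000000
00100001000100000000
01000010001000000000
10000100010000000000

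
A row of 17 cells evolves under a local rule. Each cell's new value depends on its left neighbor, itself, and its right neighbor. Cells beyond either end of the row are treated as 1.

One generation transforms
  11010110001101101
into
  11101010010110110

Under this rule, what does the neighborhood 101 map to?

1

At position 2 the neighborhood is 101; the next row has 1 there.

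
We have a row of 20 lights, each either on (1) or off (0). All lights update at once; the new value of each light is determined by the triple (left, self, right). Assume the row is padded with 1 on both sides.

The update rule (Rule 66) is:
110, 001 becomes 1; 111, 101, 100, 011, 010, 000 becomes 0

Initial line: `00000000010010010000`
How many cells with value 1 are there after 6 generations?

5

00000000100100100001
00000001001001000010
00000010010010000100
00000100100100001001
00001001001000010010
00010010010000100100
count of 1: 5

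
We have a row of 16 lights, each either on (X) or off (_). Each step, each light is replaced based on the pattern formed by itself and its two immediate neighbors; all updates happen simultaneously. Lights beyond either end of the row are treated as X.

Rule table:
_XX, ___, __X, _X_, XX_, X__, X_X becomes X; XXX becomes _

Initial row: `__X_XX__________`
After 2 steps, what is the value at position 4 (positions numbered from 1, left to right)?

XXXXXXXXXXXXXXXX
________________
position 4 holds _

_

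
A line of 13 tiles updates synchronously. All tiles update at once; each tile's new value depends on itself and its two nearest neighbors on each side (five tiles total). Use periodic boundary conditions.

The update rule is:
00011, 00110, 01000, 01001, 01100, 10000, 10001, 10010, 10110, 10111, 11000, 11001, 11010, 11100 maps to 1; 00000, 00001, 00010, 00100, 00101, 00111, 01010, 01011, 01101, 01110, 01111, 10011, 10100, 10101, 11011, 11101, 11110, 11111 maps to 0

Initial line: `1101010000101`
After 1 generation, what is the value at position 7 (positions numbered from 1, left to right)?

1

generation 1: 0010001100001
position 7 holds 1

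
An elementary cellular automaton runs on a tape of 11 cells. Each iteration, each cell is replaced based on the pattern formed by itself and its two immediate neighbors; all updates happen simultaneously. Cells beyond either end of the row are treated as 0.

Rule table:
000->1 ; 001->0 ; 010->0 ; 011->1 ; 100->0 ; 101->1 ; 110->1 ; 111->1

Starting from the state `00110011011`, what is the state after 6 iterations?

10110011111
01110011111
01110011111  (fixed point — unchanged through iteration 6)

01110011111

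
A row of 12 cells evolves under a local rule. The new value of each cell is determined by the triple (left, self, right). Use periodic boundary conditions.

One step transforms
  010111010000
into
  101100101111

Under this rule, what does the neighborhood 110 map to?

At position 5 the neighborhood is 110; the next row has 0 there.

0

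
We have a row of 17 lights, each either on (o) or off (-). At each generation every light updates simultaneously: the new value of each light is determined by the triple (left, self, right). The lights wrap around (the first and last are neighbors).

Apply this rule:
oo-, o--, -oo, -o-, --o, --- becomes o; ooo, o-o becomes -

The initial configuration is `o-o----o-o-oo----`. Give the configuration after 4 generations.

generation 1: o-oooooo-o-oooooo
generation 2: o-o----o-o-o-----
generation 3: o-oooooo-o-oooooo  (repeats generation 1; period 2)
generation 4: o-o----o-o-o-----

o-o----o-o-o-----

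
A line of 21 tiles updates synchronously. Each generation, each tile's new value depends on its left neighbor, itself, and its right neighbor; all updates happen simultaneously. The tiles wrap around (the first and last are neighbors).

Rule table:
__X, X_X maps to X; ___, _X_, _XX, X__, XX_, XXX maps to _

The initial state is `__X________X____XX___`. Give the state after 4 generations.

_______X____X______X_

_X________X____X_____
X________X____X______
________X____X______X
_______X____X______X_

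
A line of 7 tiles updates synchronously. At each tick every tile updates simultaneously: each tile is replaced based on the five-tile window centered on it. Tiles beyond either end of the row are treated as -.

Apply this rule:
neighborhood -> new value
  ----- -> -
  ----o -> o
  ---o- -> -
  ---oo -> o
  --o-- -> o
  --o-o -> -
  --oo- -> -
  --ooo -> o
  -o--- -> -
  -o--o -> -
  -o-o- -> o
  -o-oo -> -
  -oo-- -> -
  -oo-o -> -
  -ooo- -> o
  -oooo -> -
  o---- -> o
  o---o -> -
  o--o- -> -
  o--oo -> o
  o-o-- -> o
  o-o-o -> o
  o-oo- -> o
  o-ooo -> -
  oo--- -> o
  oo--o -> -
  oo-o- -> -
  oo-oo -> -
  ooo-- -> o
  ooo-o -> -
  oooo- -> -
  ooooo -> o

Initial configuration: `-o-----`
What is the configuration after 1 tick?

-o-o---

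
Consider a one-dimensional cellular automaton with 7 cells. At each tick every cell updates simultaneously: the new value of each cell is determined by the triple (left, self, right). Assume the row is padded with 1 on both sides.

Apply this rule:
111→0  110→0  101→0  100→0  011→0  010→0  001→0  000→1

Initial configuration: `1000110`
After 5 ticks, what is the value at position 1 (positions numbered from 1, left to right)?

0010000
0000110
0110000
0000110  (repeats tick 2; period 2)
tick 5: 0110000
position 1 holds 0

0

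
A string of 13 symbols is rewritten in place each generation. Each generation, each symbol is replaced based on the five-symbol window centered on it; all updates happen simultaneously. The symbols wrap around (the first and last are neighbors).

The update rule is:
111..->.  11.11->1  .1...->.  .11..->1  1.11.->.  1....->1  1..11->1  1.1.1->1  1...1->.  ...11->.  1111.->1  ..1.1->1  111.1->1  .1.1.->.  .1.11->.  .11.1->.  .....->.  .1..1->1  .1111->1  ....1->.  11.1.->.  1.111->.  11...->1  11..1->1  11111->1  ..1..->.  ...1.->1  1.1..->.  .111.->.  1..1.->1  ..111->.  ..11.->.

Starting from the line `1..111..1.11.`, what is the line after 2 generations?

.11...111....
..11.....11..

..11.....11..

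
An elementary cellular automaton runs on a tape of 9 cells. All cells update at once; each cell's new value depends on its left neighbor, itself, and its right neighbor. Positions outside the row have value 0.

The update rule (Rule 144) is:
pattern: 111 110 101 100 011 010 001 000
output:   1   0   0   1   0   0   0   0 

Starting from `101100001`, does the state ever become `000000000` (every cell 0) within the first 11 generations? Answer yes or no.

000010000
000001000
000000100
000000010
000000001
000000000
all cells are 0 at generation 6

yes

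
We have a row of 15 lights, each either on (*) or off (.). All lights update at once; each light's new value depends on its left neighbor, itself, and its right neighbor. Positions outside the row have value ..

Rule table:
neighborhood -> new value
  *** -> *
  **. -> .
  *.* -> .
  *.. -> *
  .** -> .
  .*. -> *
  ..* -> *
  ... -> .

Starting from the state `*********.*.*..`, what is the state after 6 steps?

*****.**..*..*.

.*******..*.**.
*.*****.***...*
*..***...*.*.**
***.*.*.**.*...
.*..*.*....**..
*****.**..*..*.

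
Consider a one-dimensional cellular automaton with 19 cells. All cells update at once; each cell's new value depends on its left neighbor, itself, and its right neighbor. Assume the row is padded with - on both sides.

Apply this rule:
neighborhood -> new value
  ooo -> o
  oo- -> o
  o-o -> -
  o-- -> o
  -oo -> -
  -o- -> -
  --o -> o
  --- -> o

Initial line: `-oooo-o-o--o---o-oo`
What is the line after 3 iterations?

o-ooo----oo-ooo---o
---oooooo-o--ooooo-
ooo-ooooo--oo-ooooo

ooo-ooooo--oo-ooooo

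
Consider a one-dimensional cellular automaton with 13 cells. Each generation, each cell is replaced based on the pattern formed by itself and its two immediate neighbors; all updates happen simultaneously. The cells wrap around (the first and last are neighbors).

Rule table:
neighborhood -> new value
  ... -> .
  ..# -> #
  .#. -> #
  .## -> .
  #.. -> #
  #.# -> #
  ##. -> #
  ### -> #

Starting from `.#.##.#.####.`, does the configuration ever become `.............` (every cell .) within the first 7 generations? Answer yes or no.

no

generation 1: ###.####.####
generation 2: ####.####.###
generation 3: #####.####.##
generation 4: ######.####.#
generation 5: #######.####.
generation 6: .#######.####
generation 7: #.#######.###
generation 7 is #.#######.###, still not uniform .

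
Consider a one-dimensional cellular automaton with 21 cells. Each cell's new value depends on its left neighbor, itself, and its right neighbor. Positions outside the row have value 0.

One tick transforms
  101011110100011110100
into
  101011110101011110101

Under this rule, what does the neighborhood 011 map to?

At position 4 the neighborhood is 011; the next row has 1 there.

1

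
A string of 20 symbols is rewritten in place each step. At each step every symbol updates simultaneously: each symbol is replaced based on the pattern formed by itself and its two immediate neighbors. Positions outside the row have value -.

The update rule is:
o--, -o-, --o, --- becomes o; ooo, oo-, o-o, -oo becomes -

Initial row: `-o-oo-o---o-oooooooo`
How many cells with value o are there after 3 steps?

7

oo----ooooo---------
--oooo-----ooooooooo
oo----ooooo---------
count of o: 7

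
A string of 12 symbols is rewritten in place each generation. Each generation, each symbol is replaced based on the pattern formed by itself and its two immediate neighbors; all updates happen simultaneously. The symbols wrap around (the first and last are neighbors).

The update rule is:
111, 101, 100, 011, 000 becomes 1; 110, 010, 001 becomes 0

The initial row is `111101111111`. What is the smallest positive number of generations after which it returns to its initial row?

111011111111
110111111111
101111111111
011111111111
111111111110
111111111101
111111111011
111111110111
111111101111
111111011111
111110111111
111101111111

12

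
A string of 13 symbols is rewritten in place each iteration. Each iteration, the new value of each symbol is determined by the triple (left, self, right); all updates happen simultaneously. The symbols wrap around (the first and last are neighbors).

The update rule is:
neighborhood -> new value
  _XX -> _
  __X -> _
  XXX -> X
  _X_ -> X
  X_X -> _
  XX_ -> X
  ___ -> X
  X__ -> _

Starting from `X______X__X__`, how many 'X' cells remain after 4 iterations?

5

X_XXXX_X__X__
X__XXX_X__X__
X___XX_X__X__
X_X__X_X__X__
count of X: 5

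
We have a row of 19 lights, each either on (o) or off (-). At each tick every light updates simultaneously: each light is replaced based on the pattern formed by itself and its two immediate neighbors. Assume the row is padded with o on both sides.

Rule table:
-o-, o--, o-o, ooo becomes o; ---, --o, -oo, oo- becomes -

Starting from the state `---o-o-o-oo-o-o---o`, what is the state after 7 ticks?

o--oooooo--ooooo---
-o--oooo-o--ooo-o--
ooo--oo-ooo--o-ooo-
oo-o---o-o-o-oo-o-o
o-ooo--oooooo--ooo-
-o-o-o--oooo-o--o-o
ooooooo--oo-ooo-oo-

ooooooo--oo-ooo-oo-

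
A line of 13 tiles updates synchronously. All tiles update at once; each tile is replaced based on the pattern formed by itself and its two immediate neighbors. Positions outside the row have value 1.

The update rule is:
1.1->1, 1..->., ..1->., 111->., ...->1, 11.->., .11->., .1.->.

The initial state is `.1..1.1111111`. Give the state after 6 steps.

..11...11111.

1....1.......
..11...11111.
.....1......1
.111...1111..
1....1.......  (repeats step 1; period 4)
step 6: ..11...11111.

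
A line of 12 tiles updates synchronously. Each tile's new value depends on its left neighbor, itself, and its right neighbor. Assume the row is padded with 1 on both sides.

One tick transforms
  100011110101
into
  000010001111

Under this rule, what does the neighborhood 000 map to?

At position 2 the neighborhood is 000; the next row has 0 there.

0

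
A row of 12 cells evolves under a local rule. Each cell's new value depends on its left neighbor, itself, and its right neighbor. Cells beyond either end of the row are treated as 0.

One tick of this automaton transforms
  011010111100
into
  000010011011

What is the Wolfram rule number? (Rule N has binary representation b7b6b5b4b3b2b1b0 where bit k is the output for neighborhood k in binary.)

149

position 7: 111 → 1  (bit 7 = 1)
position 2: 110 → 0  (bit 6 = 0)
position 3: 101 → 0  (bit 5 = 0)
position 10: 100 → 1  (bit 4 = 1)
position 1: 011 → 0  (bit 3 = 0)
position 4: 010 → 1  (bit 2 = 1)
position 0: 001 → 0  (bit 1 = 0)
position 11: 000 → 1  (bit 0 = 1)
bits b7..b0 = 10010101 = 149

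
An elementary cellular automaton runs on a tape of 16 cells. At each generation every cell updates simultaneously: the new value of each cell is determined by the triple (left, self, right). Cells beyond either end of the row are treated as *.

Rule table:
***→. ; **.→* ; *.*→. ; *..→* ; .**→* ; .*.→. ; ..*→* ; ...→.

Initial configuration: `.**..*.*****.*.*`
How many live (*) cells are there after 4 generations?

6

.****..*...*...*
.*..***.*.*.*.**
..***.*.......*.
***.*..*.....*..
count of *: 6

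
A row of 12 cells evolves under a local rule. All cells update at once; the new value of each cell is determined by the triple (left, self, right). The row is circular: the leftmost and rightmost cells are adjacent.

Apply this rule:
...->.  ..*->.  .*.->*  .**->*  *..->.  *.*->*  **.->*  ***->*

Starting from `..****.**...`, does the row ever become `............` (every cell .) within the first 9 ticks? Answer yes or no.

..*******...
..*******...  (fixed point — unchanged through tick 9)
tick 9 is ..*******..., still not uniform .

no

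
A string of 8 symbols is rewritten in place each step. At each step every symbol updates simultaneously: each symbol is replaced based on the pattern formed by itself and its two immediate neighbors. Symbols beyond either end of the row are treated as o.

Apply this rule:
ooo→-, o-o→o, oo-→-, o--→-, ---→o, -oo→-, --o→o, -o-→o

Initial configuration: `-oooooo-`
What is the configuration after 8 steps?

--oo-oo-

o------o
--ooooo-
-o-----o
oo-oooo-
--o----o
-oo-ooo-
o--o---o
--oo-oo-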